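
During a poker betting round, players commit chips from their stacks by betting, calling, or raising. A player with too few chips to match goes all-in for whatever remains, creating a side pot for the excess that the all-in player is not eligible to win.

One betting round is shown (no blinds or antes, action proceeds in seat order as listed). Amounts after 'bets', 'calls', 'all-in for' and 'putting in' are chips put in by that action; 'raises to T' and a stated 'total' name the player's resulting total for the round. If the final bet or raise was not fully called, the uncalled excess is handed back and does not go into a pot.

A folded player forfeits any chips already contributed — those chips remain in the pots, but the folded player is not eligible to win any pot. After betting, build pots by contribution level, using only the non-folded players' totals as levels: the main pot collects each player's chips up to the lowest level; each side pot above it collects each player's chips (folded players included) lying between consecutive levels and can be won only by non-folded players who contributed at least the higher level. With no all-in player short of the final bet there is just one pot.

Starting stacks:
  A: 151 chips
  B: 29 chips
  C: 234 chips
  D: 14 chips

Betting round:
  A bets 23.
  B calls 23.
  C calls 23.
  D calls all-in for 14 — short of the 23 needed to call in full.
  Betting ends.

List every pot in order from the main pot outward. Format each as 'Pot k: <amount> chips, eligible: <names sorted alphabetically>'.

Contributions: A=23, B=23, C=23, D=14
Pot levels (distinct totals of non-folded players): 14, 23
Layer 1-14: 14 each from A, B, C, D = 14*4 = 56 chips; eligible A, B, C, D
Layer 15-23: 9 each from A, B, C = 9*3 = 27 chips; eligible A, B, C

Pot 1: 56 chips, eligible: A, B, C, D
Pot 2: 27 chips, eligible: A, B, C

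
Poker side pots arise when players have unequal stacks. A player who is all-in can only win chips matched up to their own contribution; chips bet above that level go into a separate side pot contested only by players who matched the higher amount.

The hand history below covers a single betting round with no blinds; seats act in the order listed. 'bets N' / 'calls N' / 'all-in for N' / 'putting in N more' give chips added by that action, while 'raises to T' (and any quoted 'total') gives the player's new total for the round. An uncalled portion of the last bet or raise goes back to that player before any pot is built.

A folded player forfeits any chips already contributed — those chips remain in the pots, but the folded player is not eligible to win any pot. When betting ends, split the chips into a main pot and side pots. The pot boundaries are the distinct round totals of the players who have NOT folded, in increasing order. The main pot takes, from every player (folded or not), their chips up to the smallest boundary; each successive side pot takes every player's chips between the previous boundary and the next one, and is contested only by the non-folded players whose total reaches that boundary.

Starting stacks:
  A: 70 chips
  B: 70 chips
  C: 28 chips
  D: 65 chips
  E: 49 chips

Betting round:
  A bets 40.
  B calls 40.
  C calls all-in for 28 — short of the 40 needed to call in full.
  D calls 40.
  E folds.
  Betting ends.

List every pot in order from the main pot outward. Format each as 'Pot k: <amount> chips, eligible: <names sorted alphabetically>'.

Contributions: A=40, B=40, C=28, D=40
Folded: E
Pot levels (distinct totals of non-folded players): 28, 40
Layer 1-28: 28 each from A, B, C, D = 28*4 = 112 chips; eligible A, B, C, D
Layer 29-40: 12 each from A, B, D = 12*3 = 36 chips; eligible A, B, D

Pot 1: 112 chips, eligible: A, B, C, D
Pot 2: 36 chips, eligible: A, B, D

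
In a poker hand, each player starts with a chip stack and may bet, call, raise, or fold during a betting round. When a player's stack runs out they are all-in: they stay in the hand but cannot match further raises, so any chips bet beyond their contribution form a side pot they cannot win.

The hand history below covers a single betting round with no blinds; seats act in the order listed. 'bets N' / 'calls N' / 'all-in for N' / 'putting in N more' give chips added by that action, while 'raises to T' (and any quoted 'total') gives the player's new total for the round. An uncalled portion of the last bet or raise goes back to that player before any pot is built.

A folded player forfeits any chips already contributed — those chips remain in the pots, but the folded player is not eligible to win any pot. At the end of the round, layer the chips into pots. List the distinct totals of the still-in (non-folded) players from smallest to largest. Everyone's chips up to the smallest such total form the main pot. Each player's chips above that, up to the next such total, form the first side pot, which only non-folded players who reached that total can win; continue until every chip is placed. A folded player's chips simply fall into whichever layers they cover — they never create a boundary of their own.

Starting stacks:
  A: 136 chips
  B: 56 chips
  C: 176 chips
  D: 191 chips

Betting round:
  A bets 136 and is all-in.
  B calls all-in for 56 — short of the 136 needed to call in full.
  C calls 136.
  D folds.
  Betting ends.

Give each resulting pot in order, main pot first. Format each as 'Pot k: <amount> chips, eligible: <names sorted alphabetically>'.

Contributions: A=136, B=56, C=136
Folded: D
Pot levels (distinct totals of non-folded players): 56, 136
Layer 1-56: 56 each from A, B, C = 56*3 = 168 chips; eligible A, B, C
Layer 57-136: 80 each from A, C = 80*2 = 160 chips; eligible A, C

Pot 1: 168 chips, eligible: A, B, C
Pot 2: 160 chips, eligible: A, C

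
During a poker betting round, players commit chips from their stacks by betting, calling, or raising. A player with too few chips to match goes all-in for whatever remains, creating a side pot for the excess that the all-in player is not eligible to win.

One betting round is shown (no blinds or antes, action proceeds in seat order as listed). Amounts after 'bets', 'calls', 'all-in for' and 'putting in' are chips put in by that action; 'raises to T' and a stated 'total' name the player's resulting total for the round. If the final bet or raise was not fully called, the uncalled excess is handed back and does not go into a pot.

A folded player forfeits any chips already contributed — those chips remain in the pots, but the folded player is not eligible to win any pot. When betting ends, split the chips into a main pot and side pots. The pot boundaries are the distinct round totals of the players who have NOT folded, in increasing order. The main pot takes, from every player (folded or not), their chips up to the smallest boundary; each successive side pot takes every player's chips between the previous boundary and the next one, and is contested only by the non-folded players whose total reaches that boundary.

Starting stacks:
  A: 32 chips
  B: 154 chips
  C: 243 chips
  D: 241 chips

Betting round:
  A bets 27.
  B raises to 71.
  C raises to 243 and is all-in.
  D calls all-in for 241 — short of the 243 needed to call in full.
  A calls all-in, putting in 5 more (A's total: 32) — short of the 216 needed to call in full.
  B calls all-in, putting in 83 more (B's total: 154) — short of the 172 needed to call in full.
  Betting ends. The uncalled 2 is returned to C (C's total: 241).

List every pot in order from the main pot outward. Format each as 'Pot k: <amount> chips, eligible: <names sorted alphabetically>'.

Contributions (after 2 returned to C): A=32, B=154, C=241, D=241
Pot levels (distinct totals of non-folded players): 32, 154, 241
Layer 1-32: 32 each from A, B, C, D = 32*4 = 128 chips; eligible A, B, C, D
Layer 33-154: 122 each from B, C, D = 122*3 = 366 chips; eligible B, C, D
Layer 155-241: 87 each from C, D = 87*2 = 174 chips; eligible C, D

Pot 1: 128 chips, eligible: A, B, C, D
Pot 2: 366 chips, eligible: B, C, D
Pot 3: 174 chips, eligible: C, D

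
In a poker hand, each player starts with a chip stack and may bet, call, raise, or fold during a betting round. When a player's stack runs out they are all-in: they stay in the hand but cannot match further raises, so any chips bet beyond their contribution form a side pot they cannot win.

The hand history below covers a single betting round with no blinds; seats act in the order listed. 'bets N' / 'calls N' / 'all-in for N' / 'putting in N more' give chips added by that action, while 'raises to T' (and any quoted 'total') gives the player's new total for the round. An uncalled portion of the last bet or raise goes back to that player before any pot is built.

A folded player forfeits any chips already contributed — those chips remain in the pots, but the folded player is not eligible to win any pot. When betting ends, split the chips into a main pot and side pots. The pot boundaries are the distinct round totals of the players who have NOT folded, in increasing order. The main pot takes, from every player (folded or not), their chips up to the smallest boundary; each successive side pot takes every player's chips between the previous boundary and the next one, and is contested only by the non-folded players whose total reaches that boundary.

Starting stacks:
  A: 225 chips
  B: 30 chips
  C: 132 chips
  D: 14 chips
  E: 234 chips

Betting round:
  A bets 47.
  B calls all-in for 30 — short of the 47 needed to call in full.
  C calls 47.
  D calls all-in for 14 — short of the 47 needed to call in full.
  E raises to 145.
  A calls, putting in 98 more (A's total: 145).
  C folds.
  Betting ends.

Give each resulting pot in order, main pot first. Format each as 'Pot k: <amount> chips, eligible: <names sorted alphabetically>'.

Contributions: A=145, B=30, C=47, D=14, E=145
Folded: C
Pot levels (distinct totals of non-folded players): 14, 30, 145
Layer 1-14: 14 each from A, B, C, D, E = 14*5 = 70 chips; eligible A, B, D, E
Layer 15-30: 16 each from A, B, C, E = 16*4 = 64 chips; eligible A, B, E
Layer 31-145: A 115 + C 17 + E 115 = 247 chips; eligible A, E

Pot 1: 70 chips, eligible: A, B, D, E
Pot 2: 64 chips, eligible: A, B, E
Pot 3: 247 chips, eligible: A, E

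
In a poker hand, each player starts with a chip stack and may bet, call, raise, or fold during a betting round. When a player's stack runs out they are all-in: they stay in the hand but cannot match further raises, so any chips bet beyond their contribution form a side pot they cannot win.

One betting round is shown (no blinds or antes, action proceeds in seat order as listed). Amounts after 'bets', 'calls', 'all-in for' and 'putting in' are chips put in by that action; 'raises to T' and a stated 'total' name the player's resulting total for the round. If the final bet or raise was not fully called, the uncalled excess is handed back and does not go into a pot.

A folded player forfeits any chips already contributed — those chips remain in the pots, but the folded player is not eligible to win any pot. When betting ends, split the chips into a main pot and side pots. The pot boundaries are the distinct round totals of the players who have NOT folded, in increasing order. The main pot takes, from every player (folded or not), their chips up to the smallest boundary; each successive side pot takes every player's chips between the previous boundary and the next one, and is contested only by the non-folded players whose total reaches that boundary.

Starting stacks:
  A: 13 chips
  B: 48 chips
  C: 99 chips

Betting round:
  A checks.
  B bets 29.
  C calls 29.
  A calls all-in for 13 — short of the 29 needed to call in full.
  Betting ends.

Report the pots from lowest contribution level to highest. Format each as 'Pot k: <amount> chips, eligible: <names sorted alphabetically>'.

Contributions: A=13, B=29, C=29
Pot levels (distinct totals of non-folded players): 13, 29
Layer 1-13: 13 each from A, B, C = 13*3 = 39 chips; eligible A, B, C
Layer 14-29: 16 each from B, C = 16*2 = 32 chips; eligible B, C

Pot 1: 39 chips, eligible: A, B, C
Pot 2: 32 chips, eligible: B, C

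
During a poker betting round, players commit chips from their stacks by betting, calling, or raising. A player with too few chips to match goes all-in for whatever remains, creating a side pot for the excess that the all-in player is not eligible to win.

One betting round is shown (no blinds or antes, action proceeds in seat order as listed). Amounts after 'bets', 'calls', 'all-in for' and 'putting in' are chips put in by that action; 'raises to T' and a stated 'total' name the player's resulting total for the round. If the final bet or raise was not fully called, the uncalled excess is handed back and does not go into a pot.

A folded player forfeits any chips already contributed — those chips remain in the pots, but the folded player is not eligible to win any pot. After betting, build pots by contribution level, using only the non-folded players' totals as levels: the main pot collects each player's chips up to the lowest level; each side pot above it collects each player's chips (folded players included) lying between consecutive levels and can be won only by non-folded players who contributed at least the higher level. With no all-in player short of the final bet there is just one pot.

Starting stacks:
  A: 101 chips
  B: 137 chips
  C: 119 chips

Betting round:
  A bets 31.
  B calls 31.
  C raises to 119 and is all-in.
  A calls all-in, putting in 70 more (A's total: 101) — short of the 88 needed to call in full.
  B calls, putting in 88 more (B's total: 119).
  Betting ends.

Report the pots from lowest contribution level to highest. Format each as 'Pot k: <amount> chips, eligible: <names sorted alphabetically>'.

Contributions: A=101, B=119, C=119
Pot levels (distinct totals of non-folded players): 101, 119
Layer 1-101: 101 each from A, B, C = 101*3 = 303 chips; eligible A, B, C
Layer 102-119: 18 each from B, C = 18*2 = 36 chips; eligible B, C

Pot 1: 303 chips, eligible: A, B, C
Pot 2: 36 chips, eligible: B, C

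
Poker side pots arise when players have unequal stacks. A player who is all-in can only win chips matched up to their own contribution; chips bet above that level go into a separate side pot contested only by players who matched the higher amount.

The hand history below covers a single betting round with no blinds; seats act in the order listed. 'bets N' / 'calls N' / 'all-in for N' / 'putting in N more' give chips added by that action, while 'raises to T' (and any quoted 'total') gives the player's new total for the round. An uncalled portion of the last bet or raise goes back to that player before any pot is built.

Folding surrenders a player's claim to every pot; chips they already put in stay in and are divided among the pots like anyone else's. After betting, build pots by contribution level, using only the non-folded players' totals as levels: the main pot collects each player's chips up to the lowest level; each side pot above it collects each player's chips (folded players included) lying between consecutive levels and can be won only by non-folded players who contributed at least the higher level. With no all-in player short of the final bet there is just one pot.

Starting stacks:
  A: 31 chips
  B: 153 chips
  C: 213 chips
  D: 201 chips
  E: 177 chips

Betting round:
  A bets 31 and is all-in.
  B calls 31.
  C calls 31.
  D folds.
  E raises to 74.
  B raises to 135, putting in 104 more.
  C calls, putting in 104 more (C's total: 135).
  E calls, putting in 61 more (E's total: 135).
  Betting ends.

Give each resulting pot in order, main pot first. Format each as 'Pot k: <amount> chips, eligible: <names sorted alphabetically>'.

Contributions: A=31, B=135, C=135, E=135
Folded: D
Pot levels (distinct totals of non-folded players): 31, 135
Layer 1-31: 31 each from A, B, C, E = 31*4 = 124 chips; eligible A, B, C, E
Layer 32-135: 104 each from B, C, E = 104*3 = 312 chips; eligible B, C, E

Pot 1: 124 chips, eligible: A, B, C, E
Pot 2: 312 chips, eligible: B, C, E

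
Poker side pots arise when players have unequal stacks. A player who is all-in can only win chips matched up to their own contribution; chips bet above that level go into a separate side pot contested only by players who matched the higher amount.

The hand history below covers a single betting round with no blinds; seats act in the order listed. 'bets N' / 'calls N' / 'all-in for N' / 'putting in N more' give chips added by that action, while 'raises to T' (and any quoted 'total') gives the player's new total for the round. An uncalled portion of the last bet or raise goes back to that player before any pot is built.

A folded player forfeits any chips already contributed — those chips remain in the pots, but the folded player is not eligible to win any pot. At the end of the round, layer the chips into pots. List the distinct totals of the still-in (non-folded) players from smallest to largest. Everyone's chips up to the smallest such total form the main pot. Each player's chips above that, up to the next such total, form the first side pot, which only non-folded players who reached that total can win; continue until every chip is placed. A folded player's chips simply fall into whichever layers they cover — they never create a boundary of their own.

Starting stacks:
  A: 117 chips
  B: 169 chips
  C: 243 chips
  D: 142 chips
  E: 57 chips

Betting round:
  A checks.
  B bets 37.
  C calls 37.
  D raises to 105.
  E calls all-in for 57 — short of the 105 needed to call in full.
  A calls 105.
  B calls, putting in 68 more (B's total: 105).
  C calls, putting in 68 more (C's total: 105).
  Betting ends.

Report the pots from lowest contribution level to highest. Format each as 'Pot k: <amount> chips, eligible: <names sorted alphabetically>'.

Pot 1: 285 chips, eligible: A, B, C, D, E
Pot 2: 192 chips, eligible: A, B, C, D

Derivation:
Contributions: A=105, B=105, C=105, D=105, E=57
Pot levels (distinct totals of non-folded players): 57, 105
Layer 1-57: 57 each from A, B, C, D, E = 57*5 = 285 chips; eligible A, B, C, D, E
Layer 58-105: 48 each from A, B, C, D = 48*4 = 192 chips; eligible A, B, C, D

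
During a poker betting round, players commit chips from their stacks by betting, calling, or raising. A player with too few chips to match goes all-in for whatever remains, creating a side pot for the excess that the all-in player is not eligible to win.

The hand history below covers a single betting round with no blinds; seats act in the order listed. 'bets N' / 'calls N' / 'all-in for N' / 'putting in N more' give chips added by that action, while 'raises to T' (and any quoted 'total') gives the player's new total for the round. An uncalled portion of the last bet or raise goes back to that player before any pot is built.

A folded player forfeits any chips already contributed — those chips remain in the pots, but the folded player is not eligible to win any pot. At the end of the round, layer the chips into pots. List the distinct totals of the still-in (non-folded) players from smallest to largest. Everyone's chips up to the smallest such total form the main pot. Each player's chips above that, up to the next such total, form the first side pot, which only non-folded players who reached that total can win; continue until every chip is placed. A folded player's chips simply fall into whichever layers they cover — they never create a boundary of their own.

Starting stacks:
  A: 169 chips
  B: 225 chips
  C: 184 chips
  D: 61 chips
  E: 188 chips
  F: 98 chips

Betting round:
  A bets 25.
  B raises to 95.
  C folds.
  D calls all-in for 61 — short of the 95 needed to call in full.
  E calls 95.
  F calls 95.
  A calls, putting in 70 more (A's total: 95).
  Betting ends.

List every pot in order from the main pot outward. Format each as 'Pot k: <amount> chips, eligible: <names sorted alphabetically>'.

Contributions: A=95, B=95, D=61, E=95, F=95
Folded: C
Pot levels (distinct totals of non-folded players): 61, 95
Layer 1-61: 61 each from A, B, D, E, F = 61*5 = 305 chips; eligible A, B, D, E, F
Layer 62-95: 34 each from A, B, E, F = 34*4 = 136 chips; eligible A, B, E, F

Pot 1: 305 chips, eligible: A, B, D, E, F
Pot 2: 136 chips, eligible: A, B, E, F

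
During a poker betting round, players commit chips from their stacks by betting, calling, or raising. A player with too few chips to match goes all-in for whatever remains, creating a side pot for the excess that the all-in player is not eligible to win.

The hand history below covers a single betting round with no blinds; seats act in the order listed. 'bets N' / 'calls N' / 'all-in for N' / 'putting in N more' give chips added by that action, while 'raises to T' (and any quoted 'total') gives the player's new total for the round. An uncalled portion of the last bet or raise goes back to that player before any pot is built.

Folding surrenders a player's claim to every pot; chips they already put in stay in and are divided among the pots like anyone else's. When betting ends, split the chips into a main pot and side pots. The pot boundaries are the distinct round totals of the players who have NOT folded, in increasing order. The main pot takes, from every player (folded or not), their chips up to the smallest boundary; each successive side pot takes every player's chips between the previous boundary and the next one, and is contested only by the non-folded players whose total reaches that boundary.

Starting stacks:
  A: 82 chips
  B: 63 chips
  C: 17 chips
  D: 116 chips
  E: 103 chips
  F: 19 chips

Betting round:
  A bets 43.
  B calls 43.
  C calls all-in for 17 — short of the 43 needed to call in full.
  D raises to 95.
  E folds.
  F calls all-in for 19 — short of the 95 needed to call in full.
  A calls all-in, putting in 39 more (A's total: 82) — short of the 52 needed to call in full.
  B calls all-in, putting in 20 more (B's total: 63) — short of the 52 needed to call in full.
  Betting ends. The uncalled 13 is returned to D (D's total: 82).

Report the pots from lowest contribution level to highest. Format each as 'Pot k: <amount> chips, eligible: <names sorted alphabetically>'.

Pot 1: 85 chips, eligible: A, B, C, D, F
Pot 2: 8 chips, eligible: A, B, D, F
Pot 3: 132 chips, eligible: A, B, D
Pot 4: 38 chips, eligible: A, D

Derivation:
Contributions (after 13 returned to D): A=82, B=63, C=17, D=82, F=19
Folded: E
Pot levels (distinct totals of non-folded players): 17, 19, 63, 82
Layer 1-17: 17 each from A, B, C, D, F = 17*5 = 85 chips; eligible A, B, C, D, F
Layer 18-19: 2 each from A, B, D, F = 2*4 = 8 chips; eligible A, B, D, F
Layer 20-63: 44 each from A, B, D = 44*3 = 132 chips; eligible A, B, D
Layer 64-82: 19 each from A, D = 19*2 = 38 chips; eligible A, D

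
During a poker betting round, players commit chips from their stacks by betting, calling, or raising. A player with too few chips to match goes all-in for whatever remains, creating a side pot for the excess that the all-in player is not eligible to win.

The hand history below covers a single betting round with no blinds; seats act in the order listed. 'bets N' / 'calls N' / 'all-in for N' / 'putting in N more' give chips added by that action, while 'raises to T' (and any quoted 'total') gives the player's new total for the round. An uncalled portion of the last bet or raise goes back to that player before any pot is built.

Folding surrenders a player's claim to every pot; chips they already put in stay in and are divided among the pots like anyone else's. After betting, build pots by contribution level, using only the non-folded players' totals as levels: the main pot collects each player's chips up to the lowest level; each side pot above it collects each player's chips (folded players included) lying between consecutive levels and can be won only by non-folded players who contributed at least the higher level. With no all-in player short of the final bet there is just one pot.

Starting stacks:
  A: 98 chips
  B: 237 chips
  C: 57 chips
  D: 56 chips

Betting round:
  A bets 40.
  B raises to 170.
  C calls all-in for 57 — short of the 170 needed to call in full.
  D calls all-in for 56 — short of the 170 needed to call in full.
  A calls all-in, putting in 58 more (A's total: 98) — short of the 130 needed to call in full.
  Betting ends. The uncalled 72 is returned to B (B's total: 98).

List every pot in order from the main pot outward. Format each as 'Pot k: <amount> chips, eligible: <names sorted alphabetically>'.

Contributions (after 72 returned to B): A=98, B=98, C=57, D=56
Pot levels (distinct totals of non-folded players): 56, 57, 98
Layer 1-56: 56 each from A, B, C, D = 56*4 = 224 chips; eligible A, B, C, D
Layer 57-57: 1 each from A, B, C = 1*3 = 3 chips; eligible A, B, C
Layer 58-98: 41 each from A, B = 41*2 = 82 chips; eligible A, B

Pot 1: 224 chips, eligible: A, B, C, D
Pot 2: 3 chips, eligible: A, B, C
Pot 3: 82 chips, eligible: A, B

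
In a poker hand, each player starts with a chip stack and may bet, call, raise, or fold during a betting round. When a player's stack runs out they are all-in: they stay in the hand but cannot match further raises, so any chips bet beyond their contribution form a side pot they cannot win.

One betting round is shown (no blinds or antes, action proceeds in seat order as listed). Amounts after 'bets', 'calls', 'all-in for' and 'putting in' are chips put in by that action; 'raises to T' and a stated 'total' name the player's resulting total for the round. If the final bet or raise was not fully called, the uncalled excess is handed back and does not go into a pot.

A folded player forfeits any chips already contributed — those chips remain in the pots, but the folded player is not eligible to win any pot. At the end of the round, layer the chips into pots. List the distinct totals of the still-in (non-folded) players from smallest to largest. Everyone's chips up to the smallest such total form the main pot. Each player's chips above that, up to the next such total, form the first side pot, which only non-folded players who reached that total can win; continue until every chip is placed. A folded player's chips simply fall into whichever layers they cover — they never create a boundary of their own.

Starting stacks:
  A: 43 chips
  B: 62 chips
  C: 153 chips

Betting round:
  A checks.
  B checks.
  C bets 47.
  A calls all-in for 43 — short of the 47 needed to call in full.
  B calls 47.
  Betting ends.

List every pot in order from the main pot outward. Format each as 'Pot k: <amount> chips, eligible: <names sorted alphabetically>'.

Pot 1: 129 chips, eligible: A, B, C
Pot 2: 8 chips, eligible: B, C

Derivation:
Contributions: A=43, B=47, C=47
Pot levels (distinct totals of non-folded players): 43, 47
Layer 1-43: 43 each from A, B, C = 43*3 = 129 chips; eligible A, B, C
Layer 44-47: 4 each from B, C = 4*2 = 8 chips; eligible B, C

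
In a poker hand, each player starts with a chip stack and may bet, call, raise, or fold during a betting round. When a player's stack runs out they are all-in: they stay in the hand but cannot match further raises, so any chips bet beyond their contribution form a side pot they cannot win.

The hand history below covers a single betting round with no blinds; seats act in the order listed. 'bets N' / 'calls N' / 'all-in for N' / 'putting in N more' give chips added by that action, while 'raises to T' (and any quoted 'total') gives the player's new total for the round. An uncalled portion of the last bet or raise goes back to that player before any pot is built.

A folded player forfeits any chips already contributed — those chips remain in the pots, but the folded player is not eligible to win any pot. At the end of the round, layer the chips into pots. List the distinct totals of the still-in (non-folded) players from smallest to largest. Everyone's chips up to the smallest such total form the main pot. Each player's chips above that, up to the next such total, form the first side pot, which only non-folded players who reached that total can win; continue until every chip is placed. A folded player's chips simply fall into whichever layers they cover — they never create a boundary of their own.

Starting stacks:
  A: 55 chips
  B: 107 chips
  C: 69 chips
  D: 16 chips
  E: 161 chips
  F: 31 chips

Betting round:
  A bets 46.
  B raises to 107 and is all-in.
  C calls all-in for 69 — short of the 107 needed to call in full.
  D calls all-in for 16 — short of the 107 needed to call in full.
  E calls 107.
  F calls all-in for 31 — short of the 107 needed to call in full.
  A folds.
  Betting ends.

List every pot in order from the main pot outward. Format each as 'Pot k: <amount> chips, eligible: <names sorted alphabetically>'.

Contributions: A=46, B=107, C=69, D=16, E=107, F=31
Folded: A
Pot levels (distinct totals of non-folded players): 16, 31, 69, 107
Layer 1-16: 16 each from A, B, C, D, E, F = 16*6 = 96 chips; eligible B, C, D, E, F
Layer 17-31: 15 each from A, B, C, E, F = 15*5 = 75 chips; eligible B, C, E, F
Layer 32-69: A 15 + B 38 + C 38 + E 38 = 129 chips; eligible B, C, E
Layer 70-107: 38 each from B, E = 38*2 = 76 chips; eligible B, E

Pot 1: 96 chips, eligible: B, C, D, E, F
Pot 2: 75 chips, eligible: B, C, E, F
Pot 3: 129 chips, eligible: B, C, E
Pot 4: 76 chips, eligible: B, E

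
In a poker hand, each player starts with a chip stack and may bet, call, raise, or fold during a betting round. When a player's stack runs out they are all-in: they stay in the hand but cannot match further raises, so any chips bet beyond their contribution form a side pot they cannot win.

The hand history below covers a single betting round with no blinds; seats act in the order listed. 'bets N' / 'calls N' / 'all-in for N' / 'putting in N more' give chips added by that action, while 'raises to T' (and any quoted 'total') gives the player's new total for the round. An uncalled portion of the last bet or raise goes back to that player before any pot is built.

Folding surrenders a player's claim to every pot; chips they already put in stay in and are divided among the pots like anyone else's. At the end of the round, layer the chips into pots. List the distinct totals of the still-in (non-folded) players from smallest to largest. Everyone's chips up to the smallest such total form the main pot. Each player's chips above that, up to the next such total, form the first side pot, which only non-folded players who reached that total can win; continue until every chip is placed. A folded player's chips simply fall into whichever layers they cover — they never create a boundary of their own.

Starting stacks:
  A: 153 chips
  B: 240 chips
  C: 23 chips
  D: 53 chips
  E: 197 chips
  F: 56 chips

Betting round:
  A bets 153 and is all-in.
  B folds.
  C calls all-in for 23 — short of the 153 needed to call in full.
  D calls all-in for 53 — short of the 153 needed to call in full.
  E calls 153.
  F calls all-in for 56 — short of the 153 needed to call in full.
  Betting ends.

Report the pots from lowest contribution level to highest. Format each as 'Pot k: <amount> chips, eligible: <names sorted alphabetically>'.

Contributions: A=153, C=23, D=53, E=153, F=56
Folded: B
Pot levels (distinct totals of non-folded players): 23, 53, 56, 153
Layer 1-23: 23 each from A, C, D, E, F = 23*5 = 115 chips; eligible A, C, D, E, F
Layer 24-53: 30 each from A, D, E, F = 30*4 = 120 chips; eligible A, D, E, F
Layer 54-56: 3 each from A, E, F = 3*3 = 9 chips; eligible A, E, F
Layer 57-153: 97 each from A, E = 97*2 = 194 chips; eligible A, E

Pot 1: 115 chips, eligible: A, C, D, E, F
Pot 2: 120 chips, eligible: A, D, E, F
Pot 3: 9 chips, eligible: A, E, F
Pot 4: 194 chips, eligible: A, E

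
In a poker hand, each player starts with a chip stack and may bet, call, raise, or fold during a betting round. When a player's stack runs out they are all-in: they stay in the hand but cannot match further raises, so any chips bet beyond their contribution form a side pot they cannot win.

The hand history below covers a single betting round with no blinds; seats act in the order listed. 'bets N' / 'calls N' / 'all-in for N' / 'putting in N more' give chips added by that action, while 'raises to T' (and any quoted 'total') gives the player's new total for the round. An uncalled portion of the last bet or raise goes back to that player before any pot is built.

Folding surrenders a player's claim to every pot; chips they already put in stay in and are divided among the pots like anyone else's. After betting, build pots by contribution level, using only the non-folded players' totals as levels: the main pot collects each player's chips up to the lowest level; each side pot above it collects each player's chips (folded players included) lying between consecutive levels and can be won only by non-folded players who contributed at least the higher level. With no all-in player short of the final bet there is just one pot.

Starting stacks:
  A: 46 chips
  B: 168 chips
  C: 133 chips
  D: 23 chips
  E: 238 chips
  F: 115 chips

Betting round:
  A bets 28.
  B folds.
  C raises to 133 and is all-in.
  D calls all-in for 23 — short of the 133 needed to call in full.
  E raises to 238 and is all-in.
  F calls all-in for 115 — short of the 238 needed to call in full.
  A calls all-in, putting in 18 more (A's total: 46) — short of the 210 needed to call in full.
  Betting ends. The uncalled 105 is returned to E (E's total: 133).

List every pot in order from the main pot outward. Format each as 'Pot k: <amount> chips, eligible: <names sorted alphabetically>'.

Contributions (after 105 returned to E): A=46, C=133, D=23, E=133, F=115
Folded: B
Pot levels (distinct totals of non-folded players): 23, 46, 115, 133
Layer 1-23: 23 each from A, C, D, E, F = 23*5 = 115 chips; eligible A, C, D, E, F
Layer 24-46: 23 each from A, C, E, F = 23*4 = 92 chips; eligible A, C, E, F
Layer 47-115: 69 each from C, E, F = 69*3 = 207 chips; eligible C, E, F
Layer 116-133: 18 each from C, E = 18*2 = 36 chips; eligible C, E

Pot 1: 115 chips, eligible: A, C, D, E, F
Pot 2: 92 chips, eligible: A, C, E, F
Pot 3: 207 chips, eligible: C, E, F
Pot 4: 36 chips, eligible: C, E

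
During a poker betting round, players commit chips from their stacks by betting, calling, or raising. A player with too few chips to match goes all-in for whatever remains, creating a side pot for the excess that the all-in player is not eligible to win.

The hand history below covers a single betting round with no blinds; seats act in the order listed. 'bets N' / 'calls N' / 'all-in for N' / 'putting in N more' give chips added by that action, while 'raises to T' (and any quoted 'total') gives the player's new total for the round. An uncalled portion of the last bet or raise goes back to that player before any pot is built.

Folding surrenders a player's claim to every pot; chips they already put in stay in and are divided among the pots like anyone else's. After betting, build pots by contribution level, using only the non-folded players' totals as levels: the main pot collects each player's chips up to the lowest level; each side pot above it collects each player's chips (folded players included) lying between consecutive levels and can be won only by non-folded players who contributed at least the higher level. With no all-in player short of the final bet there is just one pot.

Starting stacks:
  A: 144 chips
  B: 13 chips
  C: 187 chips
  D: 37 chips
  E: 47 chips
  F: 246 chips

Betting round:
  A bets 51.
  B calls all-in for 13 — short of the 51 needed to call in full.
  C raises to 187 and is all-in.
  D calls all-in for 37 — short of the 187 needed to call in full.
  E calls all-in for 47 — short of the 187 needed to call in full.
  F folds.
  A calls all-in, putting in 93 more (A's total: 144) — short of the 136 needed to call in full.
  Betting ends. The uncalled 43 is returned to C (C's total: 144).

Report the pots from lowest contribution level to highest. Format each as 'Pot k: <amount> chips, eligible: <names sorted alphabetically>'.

Contributions (after 43 returned to C): A=144, B=13, C=144, D=37, E=47
Folded: F
Pot levels (distinct totals of non-folded players): 13, 37, 47, 144
Layer 1-13: 13 each from A, B, C, D, E = 13*5 = 65 chips; eligible A, B, C, D, E
Layer 14-37: 24 each from A, C, D, E = 24*4 = 96 chips; eligible A, C, D, E
Layer 38-47: 10 each from A, C, E = 10*3 = 30 chips; eligible A, C, E
Layer 48-144: 97 each from A, C = 97*2 = 194 chips; eligible A, C

Pot 1: 65 chips, eligible: A, B, C, D, E
Pot 2: 96 chips, eligible: A, C, D, E
Pot 3: 30 chips, eligible: A, C, E
Pot 4: 194 chips, eligible: A, C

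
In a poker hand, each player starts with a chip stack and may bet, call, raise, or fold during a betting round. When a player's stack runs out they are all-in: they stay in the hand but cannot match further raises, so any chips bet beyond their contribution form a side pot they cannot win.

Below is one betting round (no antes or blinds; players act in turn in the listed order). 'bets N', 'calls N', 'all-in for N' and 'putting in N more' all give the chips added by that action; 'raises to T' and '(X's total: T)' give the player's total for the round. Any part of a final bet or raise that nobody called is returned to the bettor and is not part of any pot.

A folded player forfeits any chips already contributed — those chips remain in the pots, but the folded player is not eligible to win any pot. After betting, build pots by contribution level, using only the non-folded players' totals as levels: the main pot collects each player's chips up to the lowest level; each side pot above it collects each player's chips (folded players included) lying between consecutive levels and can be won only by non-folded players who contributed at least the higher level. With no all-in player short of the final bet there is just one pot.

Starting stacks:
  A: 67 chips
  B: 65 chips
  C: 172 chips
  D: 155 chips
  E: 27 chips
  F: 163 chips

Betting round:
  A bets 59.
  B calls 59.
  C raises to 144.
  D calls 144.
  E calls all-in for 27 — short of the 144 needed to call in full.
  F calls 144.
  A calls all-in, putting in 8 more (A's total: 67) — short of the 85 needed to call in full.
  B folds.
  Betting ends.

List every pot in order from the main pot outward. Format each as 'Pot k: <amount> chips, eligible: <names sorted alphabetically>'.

Pot 1: 162 chips, eligible: A, C, D, E, F
Pot 2: 192 chips, eligible: A, C, D, F
Pot 3: 231 chips, eligible: C, D, F

Derivation:
Contributions: A=67, B=59, C=144, D=144, E=27, F=144
Folded: B
Pot levels (distinct totals of non-folded players): 27, 67, 144
Layer 1-27: 27 each from A, B, C, D, E, F = 27*6 = 162 chips; eligible A, C, D, E, F
Layer 28-67: A 40 + B 32 + C 40 + D 40 + F 40 = 192 chips; eligible A, C, D, F
Layer 68-144: 77 each from C, D, F = 77*3 = 231 chips; eligible C, D, F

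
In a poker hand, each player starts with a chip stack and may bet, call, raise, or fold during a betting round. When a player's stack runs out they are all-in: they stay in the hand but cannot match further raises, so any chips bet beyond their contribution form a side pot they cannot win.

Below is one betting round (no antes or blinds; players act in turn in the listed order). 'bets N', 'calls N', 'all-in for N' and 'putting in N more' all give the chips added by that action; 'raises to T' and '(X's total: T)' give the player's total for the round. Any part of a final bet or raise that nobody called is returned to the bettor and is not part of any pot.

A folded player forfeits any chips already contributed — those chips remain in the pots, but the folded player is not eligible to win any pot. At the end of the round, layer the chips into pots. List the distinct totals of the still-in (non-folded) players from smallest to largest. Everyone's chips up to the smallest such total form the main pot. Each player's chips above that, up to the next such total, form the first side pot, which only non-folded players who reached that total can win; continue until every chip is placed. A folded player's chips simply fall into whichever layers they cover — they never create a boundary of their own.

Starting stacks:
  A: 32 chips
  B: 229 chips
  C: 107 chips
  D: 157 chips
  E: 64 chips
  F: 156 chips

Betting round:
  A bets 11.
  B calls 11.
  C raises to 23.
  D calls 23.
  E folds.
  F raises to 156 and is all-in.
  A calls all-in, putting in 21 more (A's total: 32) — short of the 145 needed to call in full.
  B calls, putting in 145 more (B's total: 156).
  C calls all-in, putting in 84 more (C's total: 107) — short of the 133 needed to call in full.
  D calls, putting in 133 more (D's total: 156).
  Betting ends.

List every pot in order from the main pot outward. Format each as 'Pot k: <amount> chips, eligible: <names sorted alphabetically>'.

Pot 1: 160 chips, eligible: A, B, C, D, F
Pot 2: 300 chips, eligible: B, C, D, F
Pot 3: 147 chips, eligible: B, D, F

Derivation:
Contributions: A=32, B=156, C=107, D=156, F=156
Folded: E
Pot levels (distinct totals of non-folded players): 32, 107, 156
Layer 1-32: 32 each from A, B, C, D, F = 32*5 = 160 chips; eligible A, B, C, D, F
Layer 33-107: 75 each from B, C, D, F = 75*4 = 300 chips; eligible B, C, D, F
Layer 108-156: 49 each from B, D, F = 49*3 = 147 chips; eligible B, D, F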